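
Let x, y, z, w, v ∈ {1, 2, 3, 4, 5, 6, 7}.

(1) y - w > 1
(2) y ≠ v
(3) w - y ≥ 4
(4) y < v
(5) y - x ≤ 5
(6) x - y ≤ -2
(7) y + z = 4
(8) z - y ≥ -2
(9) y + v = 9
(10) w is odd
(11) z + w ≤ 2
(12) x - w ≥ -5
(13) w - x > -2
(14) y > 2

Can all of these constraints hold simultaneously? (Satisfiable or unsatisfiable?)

Unsatisfiable

Constraints 3, 6, and 12 give w − y ≥ 4, y − x ≥ 2, x − w ≥ -5.
Adding all 3 inequalities: the left sides telescope to 0, and the right sides sum to 4 + 2 + (-5) = 1. So 0 ≥ 1, which is false.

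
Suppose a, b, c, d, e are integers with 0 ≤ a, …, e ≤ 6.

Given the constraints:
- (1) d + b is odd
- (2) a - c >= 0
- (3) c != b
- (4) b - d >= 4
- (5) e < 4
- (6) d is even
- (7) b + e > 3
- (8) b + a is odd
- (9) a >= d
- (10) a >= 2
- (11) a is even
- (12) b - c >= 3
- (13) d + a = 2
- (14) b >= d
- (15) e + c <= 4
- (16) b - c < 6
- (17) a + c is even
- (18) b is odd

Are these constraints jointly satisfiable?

Satisfiable

Try a = 2, b = 5, c = 2, d = 0, e = 0.
Check constraint 2: a - c = 0; constraint 4: b - d = 5. The remaining constraints are straightforward to verify.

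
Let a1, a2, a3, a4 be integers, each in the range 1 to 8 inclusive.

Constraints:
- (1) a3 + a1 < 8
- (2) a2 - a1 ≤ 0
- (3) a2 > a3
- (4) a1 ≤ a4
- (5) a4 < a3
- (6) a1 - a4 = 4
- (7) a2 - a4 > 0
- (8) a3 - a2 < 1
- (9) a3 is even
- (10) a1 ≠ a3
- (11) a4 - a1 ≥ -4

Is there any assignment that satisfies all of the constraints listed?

Unsatisfiable

Constraints 2, 3, 4, and 5 give a1 ≤ a4, a4 < a3, a3 < a2, a2 ≤ a1. Chaining: a1 ≤ a4 < a3 < a2 ≤ a1, which forces a1 < a1 — impossible.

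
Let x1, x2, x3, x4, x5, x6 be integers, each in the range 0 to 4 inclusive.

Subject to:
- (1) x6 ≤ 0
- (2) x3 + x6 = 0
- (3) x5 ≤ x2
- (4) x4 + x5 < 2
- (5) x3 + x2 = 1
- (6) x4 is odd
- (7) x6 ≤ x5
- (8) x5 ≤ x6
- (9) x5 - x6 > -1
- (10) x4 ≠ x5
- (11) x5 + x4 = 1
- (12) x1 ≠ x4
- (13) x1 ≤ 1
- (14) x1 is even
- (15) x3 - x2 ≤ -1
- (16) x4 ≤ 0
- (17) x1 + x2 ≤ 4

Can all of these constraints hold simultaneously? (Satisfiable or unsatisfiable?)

From constraints 1 and 8: x5 ≤ x6 ≤ 0. From constraint 16: x4 ≤ 0. Hence x5 + x4 ≤ 0. But constraint 11 requires x5 + x4 = 1, and 1 > 0. Contradiction.

Unsatisfiable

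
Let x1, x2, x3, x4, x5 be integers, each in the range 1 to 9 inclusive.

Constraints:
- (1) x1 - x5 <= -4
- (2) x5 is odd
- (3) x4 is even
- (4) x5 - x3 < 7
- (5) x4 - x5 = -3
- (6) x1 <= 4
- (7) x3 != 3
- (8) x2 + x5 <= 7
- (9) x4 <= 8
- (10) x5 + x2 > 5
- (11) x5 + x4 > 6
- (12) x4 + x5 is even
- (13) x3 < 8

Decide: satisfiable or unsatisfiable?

Unsatisfiable

Constraint 3 makes x4 even and constraint 2 makes x5 odd, so x4 + x5 must be odd. Constraint 12 says x4 + x5 is even — contradiction.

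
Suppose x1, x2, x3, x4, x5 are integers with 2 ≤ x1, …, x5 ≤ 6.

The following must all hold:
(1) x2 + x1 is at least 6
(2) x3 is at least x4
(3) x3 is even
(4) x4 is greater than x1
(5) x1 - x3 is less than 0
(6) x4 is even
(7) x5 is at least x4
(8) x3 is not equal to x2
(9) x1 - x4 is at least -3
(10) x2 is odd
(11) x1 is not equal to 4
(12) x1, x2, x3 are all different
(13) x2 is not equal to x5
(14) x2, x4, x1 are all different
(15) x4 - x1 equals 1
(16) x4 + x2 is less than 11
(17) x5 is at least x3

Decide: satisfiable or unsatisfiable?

Satisfiable

One satisfying assignment is x1 = 5, x2 = 3, x3 = 6, x4 = 6, x5 = 6.
For the less obvious constraints — constraint 1: x2 + x1 = 8; constraint 5: x1 - x3 = -1 — and the others hold by inspection.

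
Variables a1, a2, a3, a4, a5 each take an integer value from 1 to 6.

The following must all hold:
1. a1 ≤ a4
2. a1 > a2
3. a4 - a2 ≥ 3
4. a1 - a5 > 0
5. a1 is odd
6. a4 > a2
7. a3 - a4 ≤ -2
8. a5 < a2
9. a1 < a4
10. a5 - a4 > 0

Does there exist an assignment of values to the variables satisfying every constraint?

Constraints 1, 2, 8, and 10 give a5 < a2, a2 < a1, a1 ≤ a4, a4 < a5. Chaining: a5 < a2 < a1 ≤ a4 < a5, which forces a5 < a5 — impossible.

Unsatisfiable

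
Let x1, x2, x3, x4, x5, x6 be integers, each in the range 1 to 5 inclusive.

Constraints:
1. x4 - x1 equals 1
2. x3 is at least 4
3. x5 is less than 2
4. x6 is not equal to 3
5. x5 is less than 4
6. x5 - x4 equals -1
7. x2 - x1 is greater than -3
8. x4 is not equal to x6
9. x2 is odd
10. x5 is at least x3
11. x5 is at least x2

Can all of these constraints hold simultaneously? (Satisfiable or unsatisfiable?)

Unsatisfiable

From constraints 2 and 10: x5 ≥ x3 and x3 ≥ 4, so x5 ≥ 4. From constraint 3: x5 ≤ 1. But 1 < 4, so no value of x5 works.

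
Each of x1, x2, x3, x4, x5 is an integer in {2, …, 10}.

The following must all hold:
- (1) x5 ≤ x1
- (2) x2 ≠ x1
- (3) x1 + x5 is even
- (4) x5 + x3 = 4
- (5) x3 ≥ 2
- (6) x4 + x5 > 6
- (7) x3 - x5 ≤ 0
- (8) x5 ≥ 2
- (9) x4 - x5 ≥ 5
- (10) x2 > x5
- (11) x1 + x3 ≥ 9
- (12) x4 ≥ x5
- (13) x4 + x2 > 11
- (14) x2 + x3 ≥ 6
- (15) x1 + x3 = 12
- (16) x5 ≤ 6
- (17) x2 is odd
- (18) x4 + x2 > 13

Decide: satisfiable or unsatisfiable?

Try x1 = 10, x2 = 7, x3 = 2, x4 = 7, x5 = 2.
Check constraint 4: x5 + x3 = 4; constraint 6: x4 + x5 = 9. The remaining constraints are straightforward to verify.

Satisfiable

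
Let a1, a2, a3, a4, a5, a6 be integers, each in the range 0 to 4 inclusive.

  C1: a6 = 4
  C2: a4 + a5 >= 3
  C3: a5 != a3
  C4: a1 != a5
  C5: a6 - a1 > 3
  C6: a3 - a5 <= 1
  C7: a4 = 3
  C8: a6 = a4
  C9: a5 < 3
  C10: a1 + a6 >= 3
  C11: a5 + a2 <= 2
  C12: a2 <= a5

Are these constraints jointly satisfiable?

Unsatisfiable

Constraint 1 fixes a6 = 4 and constraint 7 fixes a4 = 3, but constraint 8 requires a6 = a4. Since 4 ≠ 3, contradiction.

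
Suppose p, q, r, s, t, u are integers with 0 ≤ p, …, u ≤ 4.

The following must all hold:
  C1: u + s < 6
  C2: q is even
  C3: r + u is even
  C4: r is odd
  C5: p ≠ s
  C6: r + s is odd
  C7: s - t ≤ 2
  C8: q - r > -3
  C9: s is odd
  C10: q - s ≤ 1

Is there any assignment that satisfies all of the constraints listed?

Constraint 4 makes r odd and constraint 9 makes s odd, so r + s must be even. Constraint 6 says r + s is odd — contradiction.

Unsatisfiable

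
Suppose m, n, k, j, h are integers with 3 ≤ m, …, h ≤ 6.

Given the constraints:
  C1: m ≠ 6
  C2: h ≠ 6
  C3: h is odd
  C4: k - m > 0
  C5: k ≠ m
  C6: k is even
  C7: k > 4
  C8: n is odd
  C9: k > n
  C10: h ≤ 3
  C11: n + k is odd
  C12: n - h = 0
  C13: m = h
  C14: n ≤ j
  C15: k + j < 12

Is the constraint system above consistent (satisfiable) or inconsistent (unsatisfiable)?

Satisfiable

Take m = 3, n = 3, k = 6, j = 4, h = 3. Then constraint 4: k - m = 3; constraint 12: n - h = 0, and every other listed constraint is also met.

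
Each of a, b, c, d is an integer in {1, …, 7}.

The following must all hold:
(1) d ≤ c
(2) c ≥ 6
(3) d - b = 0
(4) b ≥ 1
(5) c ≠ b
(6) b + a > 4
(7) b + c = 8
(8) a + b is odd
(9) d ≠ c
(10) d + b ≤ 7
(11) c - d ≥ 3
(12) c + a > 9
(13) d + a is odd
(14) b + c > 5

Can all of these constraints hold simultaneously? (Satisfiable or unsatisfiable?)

Setting (a, b, c, d) = (5, 2, 6, 2) satisfies everything: constraint 3: d - b = 0; constraint 6: b + a = 7, and the others follow.

Satisfiable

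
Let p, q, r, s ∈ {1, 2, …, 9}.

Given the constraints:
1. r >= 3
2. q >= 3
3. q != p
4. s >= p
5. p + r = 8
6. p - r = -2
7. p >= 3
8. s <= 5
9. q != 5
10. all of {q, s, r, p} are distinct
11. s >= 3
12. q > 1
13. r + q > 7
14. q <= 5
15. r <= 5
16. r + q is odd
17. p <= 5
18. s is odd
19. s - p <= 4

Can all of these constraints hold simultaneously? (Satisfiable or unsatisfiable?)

Unsatisfiable

Constraints 1, 2, 7, 8, 11, 14, 15, and 17 confine each of q, s, r, p to the 3 values {3, …, 5}.
Constraint 10 requires all 4 of them to be distinct, but only 3 values are available — impossible by the pigeonhole principle.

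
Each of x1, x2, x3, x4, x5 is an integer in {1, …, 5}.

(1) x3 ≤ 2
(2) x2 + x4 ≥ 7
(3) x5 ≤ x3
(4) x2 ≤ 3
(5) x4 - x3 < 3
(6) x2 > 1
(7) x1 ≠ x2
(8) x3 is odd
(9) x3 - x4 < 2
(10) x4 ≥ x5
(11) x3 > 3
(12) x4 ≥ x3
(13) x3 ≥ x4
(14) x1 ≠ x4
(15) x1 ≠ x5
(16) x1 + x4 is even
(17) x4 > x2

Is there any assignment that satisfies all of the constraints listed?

From constraint 4: x2 ≤ 3. From constraints 1 and 13: x4 ≤ x3 ≤ 2. Hence x2 + x4 ≤ 5. But constraint 2 requires x2 + x4 ≥ 7, and 7 > 5. Contradiction.

Unsatisfiable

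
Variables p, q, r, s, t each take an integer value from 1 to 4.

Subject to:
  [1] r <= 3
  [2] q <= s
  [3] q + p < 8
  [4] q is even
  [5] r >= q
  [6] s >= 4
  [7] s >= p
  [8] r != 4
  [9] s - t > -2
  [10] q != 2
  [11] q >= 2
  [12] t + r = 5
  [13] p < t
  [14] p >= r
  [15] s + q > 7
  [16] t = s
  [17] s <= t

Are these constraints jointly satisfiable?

Unsatisfiable

From constraints 6 and 17: t ≥ s ≥ 4. From constraints 5 and 11: r ≥ q ≥ 2. Hence t + r ≥ 6. But constraint 12 requires t + r = 5, and 5 < 6. Contradiction.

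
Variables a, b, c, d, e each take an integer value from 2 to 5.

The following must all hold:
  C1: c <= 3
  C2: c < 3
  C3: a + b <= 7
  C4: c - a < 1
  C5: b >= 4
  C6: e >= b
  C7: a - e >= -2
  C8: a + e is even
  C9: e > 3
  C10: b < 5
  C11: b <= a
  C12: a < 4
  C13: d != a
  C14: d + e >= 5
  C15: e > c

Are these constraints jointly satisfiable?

From constraints 5 and 11: a ≥ b and b ≥ 4, so a ≥ 4. From constraint 12: a ≤ 3. But 3 < 4, so no value of a works.

Unsatisfiable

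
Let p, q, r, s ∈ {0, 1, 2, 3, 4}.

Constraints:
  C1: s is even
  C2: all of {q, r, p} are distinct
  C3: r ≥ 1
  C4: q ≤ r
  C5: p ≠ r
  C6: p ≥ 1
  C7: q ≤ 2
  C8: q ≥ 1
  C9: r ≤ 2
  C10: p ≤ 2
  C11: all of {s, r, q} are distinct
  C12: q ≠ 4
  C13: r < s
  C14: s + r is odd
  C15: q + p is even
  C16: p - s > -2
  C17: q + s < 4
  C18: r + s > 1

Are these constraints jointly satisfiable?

Constraints 3, 6, 7, 8, 9, and 10 confine each of q, r, p to the 2 values {1, 2}.
Constraint 2 requires all 3 of them to be distinct, but only 2 values are available — impossible by the pigeonhole principle.

Unsatisfiable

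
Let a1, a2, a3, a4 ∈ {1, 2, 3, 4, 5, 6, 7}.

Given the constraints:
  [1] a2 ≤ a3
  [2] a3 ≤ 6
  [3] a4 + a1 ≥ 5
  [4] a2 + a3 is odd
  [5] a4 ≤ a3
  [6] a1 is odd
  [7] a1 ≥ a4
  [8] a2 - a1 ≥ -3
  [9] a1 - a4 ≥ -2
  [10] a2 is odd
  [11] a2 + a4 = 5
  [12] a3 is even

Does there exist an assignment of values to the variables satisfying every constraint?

Satisfiable

Setting (a1, a2, a3, a4) = (3, 3, 6, 2) satisfies everything: constraint 3: a4 + a1 = 5; constraint 8: a2 - a1 = 0; constraint 9: a1 - a4 = 1, and the others follow.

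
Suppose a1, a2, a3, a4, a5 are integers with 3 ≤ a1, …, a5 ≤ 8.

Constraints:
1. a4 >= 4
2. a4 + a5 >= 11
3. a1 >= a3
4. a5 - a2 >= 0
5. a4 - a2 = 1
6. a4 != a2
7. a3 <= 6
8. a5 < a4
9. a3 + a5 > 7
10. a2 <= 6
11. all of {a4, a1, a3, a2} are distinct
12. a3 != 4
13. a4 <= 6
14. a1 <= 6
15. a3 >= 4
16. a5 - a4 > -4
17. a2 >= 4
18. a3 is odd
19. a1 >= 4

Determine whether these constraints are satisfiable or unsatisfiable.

Constraints 1, 7, 10, 13, 14, 15, 17, and 19 confine each of a4, a1, a3, a2 to the 3 values {4, …, 6}.
Constraint 11 requires all 4 of them to be distinct, but only 3 values are available — impossible by the pigeonhole principle.

Unsatisfiable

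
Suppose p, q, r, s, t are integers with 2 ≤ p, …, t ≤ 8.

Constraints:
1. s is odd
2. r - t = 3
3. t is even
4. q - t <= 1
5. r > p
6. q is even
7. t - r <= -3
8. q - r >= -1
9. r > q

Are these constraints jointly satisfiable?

Constraints 4, 7, and 8 give r − t ≥ 3, t − q ≥ -1, q − r ≥ -1.
Adding all 3 inequalities: the left sides telescope to 0, and the right sides sum to 3 + (-1) + (-1) = 1. So 0 ≥ 1, which is false.

Unsatisfiable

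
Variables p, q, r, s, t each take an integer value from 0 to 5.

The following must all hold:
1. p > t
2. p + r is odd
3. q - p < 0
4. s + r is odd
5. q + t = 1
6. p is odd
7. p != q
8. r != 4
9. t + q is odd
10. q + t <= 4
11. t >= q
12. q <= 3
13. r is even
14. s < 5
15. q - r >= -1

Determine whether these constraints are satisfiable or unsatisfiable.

Take p = 3, q = 0, r = 0, s = 1, t = 1. Then constraint 3: q - p = -3; constraint 5: q + t = 1; constraint 10: q + t = 1, and every other listed constraint is also met.

Satisfiable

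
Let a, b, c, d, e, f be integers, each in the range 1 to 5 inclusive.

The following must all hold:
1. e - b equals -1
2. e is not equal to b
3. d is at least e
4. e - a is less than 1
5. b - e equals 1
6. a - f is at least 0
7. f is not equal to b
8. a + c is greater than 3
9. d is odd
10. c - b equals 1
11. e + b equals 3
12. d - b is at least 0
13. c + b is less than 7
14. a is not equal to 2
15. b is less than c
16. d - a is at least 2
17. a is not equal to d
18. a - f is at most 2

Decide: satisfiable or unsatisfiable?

Satisfiable

Take a = 1, b = 2, c = 3, d = 5, e = 1, f = 1. Then constraint 1: e - b = -1; constraint 4: e - a = 0; constraint 5: b - e = 1, and every other listed constraint is also met.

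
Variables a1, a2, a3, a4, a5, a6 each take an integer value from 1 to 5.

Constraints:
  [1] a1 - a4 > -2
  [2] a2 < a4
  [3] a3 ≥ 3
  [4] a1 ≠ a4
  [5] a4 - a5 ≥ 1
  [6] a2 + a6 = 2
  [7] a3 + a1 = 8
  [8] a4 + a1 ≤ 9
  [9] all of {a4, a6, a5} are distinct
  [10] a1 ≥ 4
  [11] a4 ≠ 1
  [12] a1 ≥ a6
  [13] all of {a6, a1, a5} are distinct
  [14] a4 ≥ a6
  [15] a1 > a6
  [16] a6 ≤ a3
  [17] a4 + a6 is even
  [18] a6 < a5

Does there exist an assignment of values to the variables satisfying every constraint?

One satisfying assignment is a1 = 4, a2 = 1, a3 = 4, a4 = 3, a5 = 2, a6 = 1.
For the less obvious constraints — constraint 1: a1 - a4 = 1; constraint 5: a4 - a5 = 1 — and the others hold by inspection.

Satisfiable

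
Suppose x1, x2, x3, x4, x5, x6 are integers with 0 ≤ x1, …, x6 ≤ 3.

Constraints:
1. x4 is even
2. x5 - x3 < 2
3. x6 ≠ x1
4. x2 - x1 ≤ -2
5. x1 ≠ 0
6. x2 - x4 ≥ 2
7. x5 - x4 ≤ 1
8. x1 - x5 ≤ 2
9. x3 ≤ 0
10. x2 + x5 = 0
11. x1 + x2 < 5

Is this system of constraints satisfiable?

Unsatisfiable

Constraints 4, 6, 7, and 8 give x5 − x1 ≥ -2, x1 − x2 ≥ 2, x2 − x4 ≥ 2, x4 − x5 ≥ -1.
Adding all 4 inequalities: the left sides telescope to 0, and the right sides sum to (-2) + 2 + 2 + (-1) = 1. So 0 ≥ 1, which is false.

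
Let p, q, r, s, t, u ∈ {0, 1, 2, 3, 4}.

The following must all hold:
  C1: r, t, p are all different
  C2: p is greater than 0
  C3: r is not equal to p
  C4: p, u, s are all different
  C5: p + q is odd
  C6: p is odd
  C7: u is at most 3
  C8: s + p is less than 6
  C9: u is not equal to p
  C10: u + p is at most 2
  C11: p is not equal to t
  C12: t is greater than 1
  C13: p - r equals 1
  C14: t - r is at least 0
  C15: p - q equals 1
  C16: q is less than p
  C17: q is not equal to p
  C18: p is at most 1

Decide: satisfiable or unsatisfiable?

Setting (p, q, r, s, t, u) = (1, 0, 0, 4, 2, 0) satisfies everything: constraint 8: s + p = 5; constraint 10: u + p = 1, and the others follow.

Satisfiable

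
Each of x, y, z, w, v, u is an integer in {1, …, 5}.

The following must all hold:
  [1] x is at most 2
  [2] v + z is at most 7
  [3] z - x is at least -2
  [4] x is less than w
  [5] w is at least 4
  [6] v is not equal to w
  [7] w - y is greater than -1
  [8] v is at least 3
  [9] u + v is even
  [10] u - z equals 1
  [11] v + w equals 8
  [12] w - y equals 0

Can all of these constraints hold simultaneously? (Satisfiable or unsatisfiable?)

Satisfiable

One satisfying assignment is x = 2, y = 5, z = 2, w = 5, v = 3, u = 3.
For the less obvious constraints — constraint 2: v + z = 5; constraint 3: z - x = 0; constraint 7: w - y = 0 — and the others hold by inspection.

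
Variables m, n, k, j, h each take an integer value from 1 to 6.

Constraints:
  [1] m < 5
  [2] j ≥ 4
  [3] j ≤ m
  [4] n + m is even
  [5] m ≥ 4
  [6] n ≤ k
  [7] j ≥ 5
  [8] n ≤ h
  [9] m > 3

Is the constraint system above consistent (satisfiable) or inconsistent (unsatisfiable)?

From constraints 3 and 7: m ≥ j and j ≥ 5, so m ≥ 5. From constraint 1: m ≤ 4. But 4 < 5, so no value of m works.

Unsatisfiable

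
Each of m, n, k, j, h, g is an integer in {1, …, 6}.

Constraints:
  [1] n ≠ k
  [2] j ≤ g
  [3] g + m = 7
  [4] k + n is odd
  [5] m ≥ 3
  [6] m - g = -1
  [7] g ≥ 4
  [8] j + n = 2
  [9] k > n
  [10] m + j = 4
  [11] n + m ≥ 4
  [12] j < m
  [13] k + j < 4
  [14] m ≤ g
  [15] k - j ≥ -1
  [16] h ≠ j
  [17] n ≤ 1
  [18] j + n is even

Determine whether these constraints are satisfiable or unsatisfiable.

Satisfiable

Take m = 3, n = 1, k = 2, j = 1, h = 2, g = 4. Then constraint 3: g + m = 7; constraint 6: m - g = -1; constraint 8: j + n = 2, and every other listed constraint is also met.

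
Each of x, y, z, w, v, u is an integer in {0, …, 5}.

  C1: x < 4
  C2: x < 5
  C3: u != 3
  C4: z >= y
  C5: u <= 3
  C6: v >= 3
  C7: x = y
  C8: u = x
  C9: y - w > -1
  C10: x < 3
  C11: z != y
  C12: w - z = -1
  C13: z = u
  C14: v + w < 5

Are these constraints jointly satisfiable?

From constraints 7, 8, and 13, z = u = x = y, so z = y. But constraint 11 says z ≠ y. Contradiction.

Unsatisfiable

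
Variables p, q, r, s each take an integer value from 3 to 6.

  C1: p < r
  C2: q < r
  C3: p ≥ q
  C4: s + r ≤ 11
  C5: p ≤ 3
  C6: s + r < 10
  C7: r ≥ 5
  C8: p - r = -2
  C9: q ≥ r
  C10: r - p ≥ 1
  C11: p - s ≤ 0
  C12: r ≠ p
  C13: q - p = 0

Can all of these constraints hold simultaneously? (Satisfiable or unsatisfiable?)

Unsatisfiable

From constraints 7 and 9: q ≥ r and r ≥ 5, so q ≥ 5. From constraints 3 and 5: q ≤ p and p ≤ 3, so q ≤ 3. But 3 < 5, so no value of q works.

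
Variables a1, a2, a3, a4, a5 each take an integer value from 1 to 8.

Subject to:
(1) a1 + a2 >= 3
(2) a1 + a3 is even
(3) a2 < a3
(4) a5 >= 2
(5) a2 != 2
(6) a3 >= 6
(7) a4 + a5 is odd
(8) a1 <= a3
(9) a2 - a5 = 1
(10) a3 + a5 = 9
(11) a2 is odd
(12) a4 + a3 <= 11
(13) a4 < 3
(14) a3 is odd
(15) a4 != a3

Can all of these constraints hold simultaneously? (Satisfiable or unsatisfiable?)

Satisfiable

Setting (a1, a2, a3, a4, a5) = (3, 3, 7, 1, 2) satisfies everything: constraint 1: a1 + a2 = 6; constraint 9: a2 - a5 = 1; constraint 10: a3 + a5 = 9, and the others follow.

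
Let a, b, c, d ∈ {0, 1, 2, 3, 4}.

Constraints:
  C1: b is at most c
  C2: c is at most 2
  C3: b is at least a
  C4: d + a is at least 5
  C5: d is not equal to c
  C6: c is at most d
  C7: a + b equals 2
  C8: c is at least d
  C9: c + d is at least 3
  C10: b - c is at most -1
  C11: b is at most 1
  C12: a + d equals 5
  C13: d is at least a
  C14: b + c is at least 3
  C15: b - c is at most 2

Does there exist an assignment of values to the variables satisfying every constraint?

Unsatisfiable

From constraints 2 and 8: d ≤ c ≤ 2. From constraints 3 and 11: a ≤ b ≤ 1. Hence d + a ≤ 3. But constraint 4 requires d + a ≥ 5, and 5 > 3. Contradiction.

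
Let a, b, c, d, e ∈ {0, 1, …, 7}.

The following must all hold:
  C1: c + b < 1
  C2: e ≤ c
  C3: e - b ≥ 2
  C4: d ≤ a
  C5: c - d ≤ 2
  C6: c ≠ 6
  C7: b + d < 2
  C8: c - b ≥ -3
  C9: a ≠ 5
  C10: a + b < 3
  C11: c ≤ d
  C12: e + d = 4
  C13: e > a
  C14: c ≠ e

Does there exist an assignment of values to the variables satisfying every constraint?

Constraints 2, 4, 11, and 13 give a < e, e ≤ c, c ≤ d, d ≤ a. Chaining: a < e ≤ c ≤ d ≤ a, which forces a < a — impossible.

Unsatisfiable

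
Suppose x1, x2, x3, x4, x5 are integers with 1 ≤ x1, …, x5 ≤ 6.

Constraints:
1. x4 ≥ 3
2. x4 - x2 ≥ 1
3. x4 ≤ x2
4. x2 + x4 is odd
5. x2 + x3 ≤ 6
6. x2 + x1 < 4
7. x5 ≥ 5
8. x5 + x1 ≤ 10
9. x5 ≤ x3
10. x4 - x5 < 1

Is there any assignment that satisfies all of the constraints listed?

From constraints 1 and 3: x2 ≥ x4 ≥ 3. From constraints 7 and 9: x3 ≥ x5 ≥ 5. Hence x2 + x3 ≥ 8. But constraint 5 requires x2 + x3 ≤ 6, and 6 < 8. Contradiction.

Unsatisfiable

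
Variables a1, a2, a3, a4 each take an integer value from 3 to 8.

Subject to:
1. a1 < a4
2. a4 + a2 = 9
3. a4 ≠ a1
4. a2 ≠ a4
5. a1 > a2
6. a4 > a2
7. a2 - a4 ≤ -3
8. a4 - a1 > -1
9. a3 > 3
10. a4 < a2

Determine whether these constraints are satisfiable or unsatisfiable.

Constraints 1, 5, and 10 give a1 < a4, a4 < a2, a2 < a1. Chaining: a1 < a4 < a2 < a1, which forces a1 < a1 — impossible.

Unsatisfiable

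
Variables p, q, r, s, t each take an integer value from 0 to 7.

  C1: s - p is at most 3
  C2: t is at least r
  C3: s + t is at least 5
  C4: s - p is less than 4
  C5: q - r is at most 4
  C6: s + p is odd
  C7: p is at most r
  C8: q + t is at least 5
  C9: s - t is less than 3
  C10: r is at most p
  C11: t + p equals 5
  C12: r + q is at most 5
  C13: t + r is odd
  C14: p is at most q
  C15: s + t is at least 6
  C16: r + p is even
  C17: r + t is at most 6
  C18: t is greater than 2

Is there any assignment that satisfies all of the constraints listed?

The assignment p = 1, q = 4, r = 1, s = 4, t = 4 works:
  constraint 1 holds since s - p = 3.
  constraint 3 holds since s + t = 8.
The rest check out directly.

Satisfiable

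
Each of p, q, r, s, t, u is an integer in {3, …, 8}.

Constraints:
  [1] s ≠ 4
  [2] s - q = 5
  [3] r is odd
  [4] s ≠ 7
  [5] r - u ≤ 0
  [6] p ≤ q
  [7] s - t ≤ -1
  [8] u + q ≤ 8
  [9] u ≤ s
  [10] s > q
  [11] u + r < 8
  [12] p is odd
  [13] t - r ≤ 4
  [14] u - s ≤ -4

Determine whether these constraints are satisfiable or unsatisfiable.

Constraints 5, 7, 13, and 14 give s − u ≥ 4, u − r ≥ 0, r − t ≥ -4, t − s ≥ 1.
Adding all 4 inequalities: the left sides telescope to 0, and the right sides sum to 4 + 0 + (-4) + 1 = 1. So 0 ≥ 1, which is false.

Unsatisfiable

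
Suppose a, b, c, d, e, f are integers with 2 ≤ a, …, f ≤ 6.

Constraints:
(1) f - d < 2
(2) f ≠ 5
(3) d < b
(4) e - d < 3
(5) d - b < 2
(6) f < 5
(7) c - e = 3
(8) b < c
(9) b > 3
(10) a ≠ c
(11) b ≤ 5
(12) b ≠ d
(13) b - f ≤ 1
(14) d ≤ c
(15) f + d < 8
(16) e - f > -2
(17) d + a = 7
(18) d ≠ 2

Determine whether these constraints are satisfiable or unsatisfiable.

Satisfiable

Setting (a, b, c, d, e, f) = (4, 4, 6, 3, 3, 4) satisfies everything: constraint 1: f - d = 1; constraint 4: e - d = 0; constraint 5: d - b = -1, and the others follow.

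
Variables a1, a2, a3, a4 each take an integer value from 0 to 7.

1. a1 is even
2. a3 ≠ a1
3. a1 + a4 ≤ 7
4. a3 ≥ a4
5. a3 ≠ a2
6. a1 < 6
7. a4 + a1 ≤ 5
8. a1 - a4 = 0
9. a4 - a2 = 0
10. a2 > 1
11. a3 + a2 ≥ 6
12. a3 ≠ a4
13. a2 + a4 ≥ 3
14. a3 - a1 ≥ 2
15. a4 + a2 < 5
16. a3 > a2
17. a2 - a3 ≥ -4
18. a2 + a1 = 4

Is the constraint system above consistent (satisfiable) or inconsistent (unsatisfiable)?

Take a1 = 2, a2 = 2, a3 = 6, a4 = 2. Then constraint 3: a1 + a4 = 4; constraint 7: a4 + a1 = 4; constraint 8: a1 - a4 = 0, and every other listed constraint is also met.

Satisfiable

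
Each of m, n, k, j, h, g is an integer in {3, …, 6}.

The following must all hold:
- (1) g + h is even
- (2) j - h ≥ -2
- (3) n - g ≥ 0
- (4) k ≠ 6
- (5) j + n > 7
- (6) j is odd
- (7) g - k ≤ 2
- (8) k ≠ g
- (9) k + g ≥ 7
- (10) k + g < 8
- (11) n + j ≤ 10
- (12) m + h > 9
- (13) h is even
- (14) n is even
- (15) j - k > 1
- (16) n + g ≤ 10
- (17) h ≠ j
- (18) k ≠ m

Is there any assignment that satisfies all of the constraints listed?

Satisfiable

One satisfying assignment is m = 6, n = 4, k = 3, j = 5, h = 6, g = 4.
For the less obvious constraints — constraint 2: j - h = -1; constraint 3: n - g = 0 — and the others hold by inspection.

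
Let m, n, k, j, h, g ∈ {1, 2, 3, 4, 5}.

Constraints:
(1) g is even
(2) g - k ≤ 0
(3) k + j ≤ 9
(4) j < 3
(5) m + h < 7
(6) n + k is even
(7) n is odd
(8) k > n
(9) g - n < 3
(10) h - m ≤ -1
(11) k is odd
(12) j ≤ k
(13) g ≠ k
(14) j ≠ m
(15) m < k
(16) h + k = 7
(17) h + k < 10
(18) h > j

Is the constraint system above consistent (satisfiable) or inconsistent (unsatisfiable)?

Setting (m, n, k, j, h, g) = (4, 1, 5, 1, 2, 2) satisfies everything: constraint 2: g - k = -3; constraint 3: k + j = 6, and the others follow.

Satisfiable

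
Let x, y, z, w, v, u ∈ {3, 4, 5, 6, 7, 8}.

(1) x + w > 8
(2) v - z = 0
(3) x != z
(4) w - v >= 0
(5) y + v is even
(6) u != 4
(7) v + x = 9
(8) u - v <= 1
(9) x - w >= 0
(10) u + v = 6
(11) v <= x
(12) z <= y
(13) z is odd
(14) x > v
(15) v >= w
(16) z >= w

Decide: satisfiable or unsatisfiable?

One satisfying assignment is x = 6, y = 5, z = 3, w = 3, v = 3, u = 3.
For the less obvious constraints — constraint 1: x + w = 9; constraint 2: v - z = 0 — and the others hold by inspection.

Satisfiable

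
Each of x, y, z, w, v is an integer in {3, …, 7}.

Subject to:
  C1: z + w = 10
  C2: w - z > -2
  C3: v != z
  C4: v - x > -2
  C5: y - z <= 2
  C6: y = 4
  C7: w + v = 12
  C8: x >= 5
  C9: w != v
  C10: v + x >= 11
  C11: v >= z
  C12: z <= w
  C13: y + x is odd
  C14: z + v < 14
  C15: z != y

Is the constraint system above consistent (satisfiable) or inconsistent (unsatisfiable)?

Satisfiable

Take x = 7, y = 4, z = 5, w = 5, v = 7. Then constraint 1: z + w = 10; constraint 2: w - z = 0, and every other listed constraint is also met.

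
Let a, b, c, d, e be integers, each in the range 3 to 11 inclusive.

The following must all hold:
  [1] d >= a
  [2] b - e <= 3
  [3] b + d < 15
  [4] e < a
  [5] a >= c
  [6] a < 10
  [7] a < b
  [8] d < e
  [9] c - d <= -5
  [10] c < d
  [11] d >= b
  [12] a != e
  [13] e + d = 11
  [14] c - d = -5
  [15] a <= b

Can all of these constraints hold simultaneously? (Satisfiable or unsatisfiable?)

Unsatisfiable

Constraints 4, 7, 8, and 11 give b ≤ d, d < e, e < a, a < b. Chaining: b ≤ d < e < a < b, which forces b < b — impossible.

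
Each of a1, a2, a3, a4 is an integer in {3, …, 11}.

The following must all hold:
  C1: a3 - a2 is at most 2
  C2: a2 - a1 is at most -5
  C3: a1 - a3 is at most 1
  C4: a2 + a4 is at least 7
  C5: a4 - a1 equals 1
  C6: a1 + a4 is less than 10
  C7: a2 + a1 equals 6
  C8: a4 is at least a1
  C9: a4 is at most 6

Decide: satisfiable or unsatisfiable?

Constraints 1, 2, and 3 give a1 − a2 ≥ 5, a2 − a3 ≥ -2, a3 − a1 ≥ -1.
Adding all 3 inequalities: the left sides telescope to 0, and the right sides sum to 5 + (-2) + (-1) = 2. So 0 ≥ 2, which is false.

Unsatisfiable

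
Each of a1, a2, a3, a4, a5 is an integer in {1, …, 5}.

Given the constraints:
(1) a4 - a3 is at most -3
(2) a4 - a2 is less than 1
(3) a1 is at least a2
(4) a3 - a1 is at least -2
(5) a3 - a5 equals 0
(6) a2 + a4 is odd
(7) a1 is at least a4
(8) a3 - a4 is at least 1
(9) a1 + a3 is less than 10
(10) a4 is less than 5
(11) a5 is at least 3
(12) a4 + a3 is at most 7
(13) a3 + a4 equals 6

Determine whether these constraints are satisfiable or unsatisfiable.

Try a1 = 4, a2 = 2, a3 = 5, a4 = 1, a5 = 5.
Check constraint 1: a4 - a3 = -4; constraint 2: a4 - a2 = -1; constraint 4: a3 - a1 = 1. The remaining constraints are straightforward to verify.

Satisfiable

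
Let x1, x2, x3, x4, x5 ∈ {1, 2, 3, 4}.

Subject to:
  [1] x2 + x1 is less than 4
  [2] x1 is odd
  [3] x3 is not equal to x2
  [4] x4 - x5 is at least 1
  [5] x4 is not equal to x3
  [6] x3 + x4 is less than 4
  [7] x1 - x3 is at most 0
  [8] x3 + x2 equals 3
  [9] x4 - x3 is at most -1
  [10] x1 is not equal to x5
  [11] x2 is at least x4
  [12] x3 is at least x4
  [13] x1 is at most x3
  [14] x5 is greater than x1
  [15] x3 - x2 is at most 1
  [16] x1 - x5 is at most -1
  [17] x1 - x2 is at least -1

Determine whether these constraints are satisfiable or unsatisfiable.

Unsatisfiable

Constraints 4, 9, 15, 16, and 17 give x3 − x4 ≥ 1, x4 − x5 ≥ 1, x5 − x1 ≥ 1, x1 − x2 ≥ -1, x2 − x3 ≥ -1.
Adding all 5 inequalities: the left sides telescope to 0, and the right sides sum to 1 + 1 + 1 + (-1) + (-1) = 1. So 0 ≥ 1, which is false.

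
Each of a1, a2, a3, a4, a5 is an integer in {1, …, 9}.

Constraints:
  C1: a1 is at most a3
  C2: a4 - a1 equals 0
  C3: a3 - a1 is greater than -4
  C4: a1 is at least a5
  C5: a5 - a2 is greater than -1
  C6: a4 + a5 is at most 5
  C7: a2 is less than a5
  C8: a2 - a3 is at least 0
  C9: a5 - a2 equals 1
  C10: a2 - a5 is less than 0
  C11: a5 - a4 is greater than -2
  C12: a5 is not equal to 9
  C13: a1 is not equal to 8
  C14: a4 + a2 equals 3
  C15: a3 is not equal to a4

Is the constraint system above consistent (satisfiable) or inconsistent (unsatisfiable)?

Constraints 1, 4, 8, and 10 give a1 ≤ a3, a3 ≤ a2, a2 < a5, a5 ≤ a1. Chaining: a1 ≤ a3 ≤ a2 < a5 ≤ a1, which forces a1 < a1 — impossible.

Unsatisfiable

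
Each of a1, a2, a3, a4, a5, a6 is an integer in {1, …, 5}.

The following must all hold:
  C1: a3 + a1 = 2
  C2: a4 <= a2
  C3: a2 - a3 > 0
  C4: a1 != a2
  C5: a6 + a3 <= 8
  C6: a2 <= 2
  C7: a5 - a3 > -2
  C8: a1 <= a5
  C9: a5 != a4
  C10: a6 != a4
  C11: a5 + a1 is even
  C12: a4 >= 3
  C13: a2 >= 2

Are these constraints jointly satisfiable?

Unsatisfiable

From constraint 12: a4 ≥ 3. From constraints 2 and 6: a4 ≤ a2 and a2 ≤ 2, so a4 ≤ 2. But 2 < 3, so no value of a4 works.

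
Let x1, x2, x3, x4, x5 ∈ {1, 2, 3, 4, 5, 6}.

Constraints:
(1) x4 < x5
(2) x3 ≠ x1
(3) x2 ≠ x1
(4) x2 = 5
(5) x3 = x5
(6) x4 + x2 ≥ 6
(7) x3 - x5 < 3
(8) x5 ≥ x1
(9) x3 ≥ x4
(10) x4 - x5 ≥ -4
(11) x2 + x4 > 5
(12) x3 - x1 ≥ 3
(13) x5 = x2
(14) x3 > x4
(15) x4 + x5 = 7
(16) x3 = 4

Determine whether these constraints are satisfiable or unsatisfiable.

Constraint 16 fixes x3 = 4 and constraint 4 fixes x2 = 5. Constraints 5 and 13 give x3 = x5 = x2, so x3 = x2. But 4 ≠ 5 — contradiction.

Unsatisfiable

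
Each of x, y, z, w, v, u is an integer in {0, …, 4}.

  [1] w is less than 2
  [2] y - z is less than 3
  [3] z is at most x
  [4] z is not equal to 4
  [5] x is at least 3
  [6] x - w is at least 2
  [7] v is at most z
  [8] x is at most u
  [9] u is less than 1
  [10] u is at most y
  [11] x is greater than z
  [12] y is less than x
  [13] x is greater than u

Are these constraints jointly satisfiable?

Unsatisfiable

From constraints 5 and 8: u ≥ x and x ≥ 3, so u ≥ 3. From constraint 9: u ≤ 0. But 0 < 3, so no value of u works.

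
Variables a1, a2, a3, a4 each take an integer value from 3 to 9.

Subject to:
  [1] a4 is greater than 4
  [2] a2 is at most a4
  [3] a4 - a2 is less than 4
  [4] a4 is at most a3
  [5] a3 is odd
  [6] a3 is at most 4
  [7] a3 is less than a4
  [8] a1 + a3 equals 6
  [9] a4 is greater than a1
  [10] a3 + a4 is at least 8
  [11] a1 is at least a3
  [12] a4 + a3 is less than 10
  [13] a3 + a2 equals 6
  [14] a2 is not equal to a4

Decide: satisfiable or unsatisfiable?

From constraint 1: a4 ≥ 5. From constraints 4 and 6: a4 ≤ a3 and a3 ≤ 4, so a4 ≤ 4. But 4 < 5, so no value of a4 works.

Unsatisfiable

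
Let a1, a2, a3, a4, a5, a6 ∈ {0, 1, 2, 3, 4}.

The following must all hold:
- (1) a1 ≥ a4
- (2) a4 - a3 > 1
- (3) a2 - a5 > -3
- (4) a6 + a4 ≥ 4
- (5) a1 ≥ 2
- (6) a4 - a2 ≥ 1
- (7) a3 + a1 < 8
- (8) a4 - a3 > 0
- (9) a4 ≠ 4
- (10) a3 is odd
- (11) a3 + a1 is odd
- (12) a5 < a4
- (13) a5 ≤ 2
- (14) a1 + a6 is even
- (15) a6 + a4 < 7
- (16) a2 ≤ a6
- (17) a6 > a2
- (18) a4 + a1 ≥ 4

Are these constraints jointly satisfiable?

Satisfiable

The assignment a1 = 4, a2 = 1, a3 = 1, a4 = 3, a5 = 1, a6 = 2 works:
  constraint 2 holds since a4 - a3 = 2.
  constraint 3 holds since a2 - a5 = 0.
The rest check out directly.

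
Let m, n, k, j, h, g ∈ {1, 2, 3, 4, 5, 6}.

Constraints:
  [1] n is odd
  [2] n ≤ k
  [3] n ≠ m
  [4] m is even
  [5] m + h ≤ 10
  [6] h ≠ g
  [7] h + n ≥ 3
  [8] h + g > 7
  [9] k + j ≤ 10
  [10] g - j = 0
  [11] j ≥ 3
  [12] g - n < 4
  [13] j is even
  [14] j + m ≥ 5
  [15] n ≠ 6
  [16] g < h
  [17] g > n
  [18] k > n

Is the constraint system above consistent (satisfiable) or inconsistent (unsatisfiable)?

The assignment m = 2, n = 1, k = 6, j = 4, h = 5, g = 4 works:
  constraint 5 holds since m + h = 7.
  constraint 7 holds since h + n = 6.
  constraint 8 holds since h + g = 9.
The rest check out directly.

Satisfiable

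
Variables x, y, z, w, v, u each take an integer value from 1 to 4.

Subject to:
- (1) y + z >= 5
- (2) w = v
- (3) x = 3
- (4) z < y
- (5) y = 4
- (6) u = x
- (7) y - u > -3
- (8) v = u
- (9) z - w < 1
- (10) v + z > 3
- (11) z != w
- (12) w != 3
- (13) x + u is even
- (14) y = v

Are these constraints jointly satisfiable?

Constraint 5 fixes y = 4 and constraint 3 fixes x = 3. Constraints 6, 8, and 14 give y = v = u = x, so y = x. But 4 ≠ 3 — contradiction.

Unsatisfiable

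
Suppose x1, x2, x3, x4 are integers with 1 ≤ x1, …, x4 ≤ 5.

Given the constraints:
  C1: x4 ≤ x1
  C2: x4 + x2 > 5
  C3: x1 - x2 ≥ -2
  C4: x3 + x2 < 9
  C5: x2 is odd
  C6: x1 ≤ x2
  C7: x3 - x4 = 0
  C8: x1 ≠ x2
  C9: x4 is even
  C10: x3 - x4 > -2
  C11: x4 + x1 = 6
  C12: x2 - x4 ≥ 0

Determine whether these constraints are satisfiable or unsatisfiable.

One satisfying assignment is x1 = 4, x2 = 5, x3 = 2, x4 = 2.
For the less obvious constraints — constraint 2: x4 + x2 = 7; constraint 3: x1 - x2 = -1 — and the others hold by inspection.

Satisfiable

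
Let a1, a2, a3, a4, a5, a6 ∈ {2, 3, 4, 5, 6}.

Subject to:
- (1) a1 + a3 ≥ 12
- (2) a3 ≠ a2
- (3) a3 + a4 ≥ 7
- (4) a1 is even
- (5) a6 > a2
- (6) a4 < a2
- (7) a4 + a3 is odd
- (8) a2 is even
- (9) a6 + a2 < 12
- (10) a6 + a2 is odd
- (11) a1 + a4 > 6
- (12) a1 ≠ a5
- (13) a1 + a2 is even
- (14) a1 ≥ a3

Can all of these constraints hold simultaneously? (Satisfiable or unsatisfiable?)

Satisfiable

The assignment a1 = 6, a2 = 4, a3 = 6, a4 = 3, a5 = 3, a6 = 5 works:
  constraint 1 holds since a1 + a3 = 12.
  constraint 3 holds since a3 + a4 = 9.
  constraint 9 holds since a6 + a2 = 9.
The rest check out directly.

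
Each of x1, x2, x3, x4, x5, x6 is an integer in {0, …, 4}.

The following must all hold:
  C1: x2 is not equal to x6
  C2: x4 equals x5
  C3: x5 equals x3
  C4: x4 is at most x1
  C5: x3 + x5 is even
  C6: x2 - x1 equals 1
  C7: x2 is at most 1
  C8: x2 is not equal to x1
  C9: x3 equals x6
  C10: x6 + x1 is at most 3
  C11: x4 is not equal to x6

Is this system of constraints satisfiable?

From constraints 2, 3, and 9, x4 = x5 = x3 = x6, so x4 = x6. But constraint 11 says x4 ≠ x6. Contradiction.

Unsatisfiable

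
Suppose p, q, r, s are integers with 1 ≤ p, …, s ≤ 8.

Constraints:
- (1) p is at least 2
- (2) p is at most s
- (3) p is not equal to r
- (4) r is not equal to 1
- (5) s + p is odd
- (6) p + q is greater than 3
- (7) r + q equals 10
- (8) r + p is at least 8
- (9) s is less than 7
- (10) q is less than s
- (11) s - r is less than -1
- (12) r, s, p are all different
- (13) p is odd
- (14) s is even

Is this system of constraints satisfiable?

The assignment p = 3, q = 3, r = 7, s = 4 works:
  constraint 6 holds since p + q = 6.
  constraint 7 holds since r + q = 10.
  constraint 8 holds since r + p = 10.
The rest check out directly.

Satisfiable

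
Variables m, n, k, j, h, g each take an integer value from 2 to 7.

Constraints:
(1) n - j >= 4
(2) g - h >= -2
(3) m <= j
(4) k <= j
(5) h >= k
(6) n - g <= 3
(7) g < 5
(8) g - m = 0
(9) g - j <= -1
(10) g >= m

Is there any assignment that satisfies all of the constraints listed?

Unsatisfiable

Constraints 1, 6, and 9 give n − j ≥ 4, j − g ≥ 1, g − n ≥ -3.
Adding all 3 inequalities: the left sides telescope to 0, and the right sides sum to 4 + 1 + (-3) = 2. So 0 ≥ 2, which is false.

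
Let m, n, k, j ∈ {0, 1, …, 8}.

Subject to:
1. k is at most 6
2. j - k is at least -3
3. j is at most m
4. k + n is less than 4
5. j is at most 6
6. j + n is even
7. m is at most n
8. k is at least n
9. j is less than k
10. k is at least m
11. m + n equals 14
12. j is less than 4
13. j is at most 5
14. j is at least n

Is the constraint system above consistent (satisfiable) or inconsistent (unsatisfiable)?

From constraints 1 and 10: m ≤ k ≤ 6. From constraints 5 and 14: n ≤ j ≤ 6. Hence m + n ≤ 12. But constraint 11 requires m + n = 14, and 14 > 12. Contradiction.

Unsatisfiable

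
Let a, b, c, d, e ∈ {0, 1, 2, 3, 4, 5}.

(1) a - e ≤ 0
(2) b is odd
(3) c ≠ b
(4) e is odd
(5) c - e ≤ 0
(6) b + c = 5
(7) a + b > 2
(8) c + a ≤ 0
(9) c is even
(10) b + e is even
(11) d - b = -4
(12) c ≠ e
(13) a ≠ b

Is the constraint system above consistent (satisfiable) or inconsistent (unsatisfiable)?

Try a = 0, b = 5, c = 0, d = 1, e = 1.
Check constraint 1: a - e = -1; constraint 5: c - e = -1; constraint 6: b + c = 5. The remaining constraints are straightforward to verify.

Satisfiable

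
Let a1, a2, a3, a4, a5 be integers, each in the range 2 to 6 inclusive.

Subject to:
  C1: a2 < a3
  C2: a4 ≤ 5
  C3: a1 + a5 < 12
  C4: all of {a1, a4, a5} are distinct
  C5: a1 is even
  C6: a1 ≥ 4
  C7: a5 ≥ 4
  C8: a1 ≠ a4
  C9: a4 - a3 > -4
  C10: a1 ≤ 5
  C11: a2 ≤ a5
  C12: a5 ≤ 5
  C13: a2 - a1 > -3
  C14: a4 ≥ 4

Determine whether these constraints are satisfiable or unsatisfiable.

Constraints 2, 6, 7, 10, 12, and 14 confine each of a1, a4, a5 to the 2 values {4, 5}.
Constraint 4 requires all 3 of them to be distinct, but only 2 values are available — impossible by the pigeonhole principle.

Unsatisfiable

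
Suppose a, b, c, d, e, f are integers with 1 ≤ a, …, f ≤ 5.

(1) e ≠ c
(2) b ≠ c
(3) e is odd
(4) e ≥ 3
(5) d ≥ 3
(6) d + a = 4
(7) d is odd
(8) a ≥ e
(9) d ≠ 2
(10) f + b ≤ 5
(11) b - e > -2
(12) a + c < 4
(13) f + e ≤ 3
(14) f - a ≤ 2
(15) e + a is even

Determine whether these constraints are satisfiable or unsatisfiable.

From constraint 5: d ≥ 3. From constraints 4 and 8: a ≥ e ≥ 3. Hence d + a ≥ 6. But constraint 6 requires d + a = 4, and 4 < 6. Contradiction.

Unsatisfiable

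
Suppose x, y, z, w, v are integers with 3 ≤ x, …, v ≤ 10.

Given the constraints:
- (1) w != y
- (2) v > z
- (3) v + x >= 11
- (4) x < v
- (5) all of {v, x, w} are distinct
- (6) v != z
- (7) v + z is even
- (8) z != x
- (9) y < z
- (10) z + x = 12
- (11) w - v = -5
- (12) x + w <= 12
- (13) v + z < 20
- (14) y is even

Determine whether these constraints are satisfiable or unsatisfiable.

Satisfiable

The assignment x = 4, y = 4, z = 8, w = 5, v = 10 works:
  constraint 3 holds since v + x = 14.
  constraint 10 holds since z + x = 12.
  constraint 11 holds since w - v = -5.
The rest check out directly.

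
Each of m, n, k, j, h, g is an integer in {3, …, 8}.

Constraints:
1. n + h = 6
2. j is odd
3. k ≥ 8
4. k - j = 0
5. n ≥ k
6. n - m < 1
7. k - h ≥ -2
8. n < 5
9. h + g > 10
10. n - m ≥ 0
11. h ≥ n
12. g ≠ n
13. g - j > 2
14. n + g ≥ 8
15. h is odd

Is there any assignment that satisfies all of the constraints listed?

Unsatisfiable

From constraints 3 and 5: n ≥ k and k ≥ 8, so n ≥ 8. From constraint 8: n ≤ 4. But 4 < 8, so no value of n works.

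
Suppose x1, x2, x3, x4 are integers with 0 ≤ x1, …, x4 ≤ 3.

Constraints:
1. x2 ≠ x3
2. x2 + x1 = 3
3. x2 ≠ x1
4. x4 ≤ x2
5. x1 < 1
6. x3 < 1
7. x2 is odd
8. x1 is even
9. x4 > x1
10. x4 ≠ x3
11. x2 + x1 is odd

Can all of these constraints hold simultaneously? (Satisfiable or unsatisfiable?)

The assignment x1 = 0, x2 = 3, x3 = 0, x4 = 3 works:
  constraint 2 holds since x2 + x1 = 3.
  constraint 7 holds since x2 = 3 is odd.
  constraint 8 holds since x1 = 0 is even.
The rest check out directly.

Satisfiable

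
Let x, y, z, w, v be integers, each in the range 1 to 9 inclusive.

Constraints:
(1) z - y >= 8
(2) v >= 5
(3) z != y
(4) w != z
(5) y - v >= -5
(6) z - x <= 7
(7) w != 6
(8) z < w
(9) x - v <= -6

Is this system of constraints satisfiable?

Unsatisfiable

Constraints 1, 5, 6, and 9 give y − v ≥ -5, v − x ≥ 6, x − z ≥ -7, z − y ≥ 8.
Adding all 4 inequalities: the left sides telescope to 0, and the right sides sum to (-5) + 6 + (-7) + 8 = 2. So 0 ≥ 2, which is false.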